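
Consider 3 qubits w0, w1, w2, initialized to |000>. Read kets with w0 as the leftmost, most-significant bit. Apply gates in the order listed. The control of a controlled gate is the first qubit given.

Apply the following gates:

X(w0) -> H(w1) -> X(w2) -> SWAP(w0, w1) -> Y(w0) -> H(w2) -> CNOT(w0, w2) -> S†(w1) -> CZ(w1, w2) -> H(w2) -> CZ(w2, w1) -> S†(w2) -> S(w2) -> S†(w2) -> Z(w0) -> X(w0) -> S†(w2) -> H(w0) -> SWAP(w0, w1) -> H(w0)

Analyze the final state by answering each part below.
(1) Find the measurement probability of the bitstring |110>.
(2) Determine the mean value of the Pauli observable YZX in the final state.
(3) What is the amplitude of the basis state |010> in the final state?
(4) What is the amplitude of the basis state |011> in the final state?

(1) A full measurement returns |110> with probability 1/2.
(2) The observable YZX averages to 0.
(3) The amplitude on |010> is sqrt(2)/2.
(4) |011> carries amplitude 0 in the final state.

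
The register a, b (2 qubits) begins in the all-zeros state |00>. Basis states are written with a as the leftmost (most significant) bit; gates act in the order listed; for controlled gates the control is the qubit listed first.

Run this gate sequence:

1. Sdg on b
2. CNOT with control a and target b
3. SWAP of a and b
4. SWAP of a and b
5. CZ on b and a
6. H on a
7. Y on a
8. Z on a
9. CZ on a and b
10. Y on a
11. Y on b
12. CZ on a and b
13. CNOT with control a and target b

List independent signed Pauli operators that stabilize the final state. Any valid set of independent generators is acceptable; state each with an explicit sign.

The final state is stabilized by the group generated by +XX, -ZZ; other independent generating sets are equally valid.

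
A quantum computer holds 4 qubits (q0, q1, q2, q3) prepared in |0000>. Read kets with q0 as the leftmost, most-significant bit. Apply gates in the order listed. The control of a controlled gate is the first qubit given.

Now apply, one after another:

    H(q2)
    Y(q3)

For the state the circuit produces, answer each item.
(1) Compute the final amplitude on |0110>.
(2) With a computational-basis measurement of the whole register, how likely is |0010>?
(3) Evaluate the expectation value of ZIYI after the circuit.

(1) The final state's coefficient on |0110> equals 0.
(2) The probability of measuring |0010> is 0.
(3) In the final state, ZIYI has expectation 0.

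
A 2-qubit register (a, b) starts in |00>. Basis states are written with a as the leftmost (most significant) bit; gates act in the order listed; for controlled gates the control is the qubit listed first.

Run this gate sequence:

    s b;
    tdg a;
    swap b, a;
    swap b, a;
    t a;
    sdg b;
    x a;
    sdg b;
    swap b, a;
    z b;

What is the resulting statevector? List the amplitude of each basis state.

The resulting statevector has amplitude -1 on |01>, and 0 on every other basis state. Key observation: steps 1-6 multiply out to the identity, so the circuit reduces to the remaining gates.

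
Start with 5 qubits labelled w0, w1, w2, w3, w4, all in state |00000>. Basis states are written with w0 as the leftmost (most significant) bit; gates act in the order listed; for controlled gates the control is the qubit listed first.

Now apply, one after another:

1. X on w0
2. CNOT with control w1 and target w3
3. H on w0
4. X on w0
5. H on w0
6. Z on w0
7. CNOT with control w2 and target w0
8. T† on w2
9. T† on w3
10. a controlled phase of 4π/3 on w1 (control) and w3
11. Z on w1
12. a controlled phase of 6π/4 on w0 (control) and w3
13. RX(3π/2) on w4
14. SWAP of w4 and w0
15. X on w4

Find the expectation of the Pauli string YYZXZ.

The observable YYZXZ averages to 0. Key observation: gates 3-6 undo each other exactly, leaving only the rest of the circuit to track.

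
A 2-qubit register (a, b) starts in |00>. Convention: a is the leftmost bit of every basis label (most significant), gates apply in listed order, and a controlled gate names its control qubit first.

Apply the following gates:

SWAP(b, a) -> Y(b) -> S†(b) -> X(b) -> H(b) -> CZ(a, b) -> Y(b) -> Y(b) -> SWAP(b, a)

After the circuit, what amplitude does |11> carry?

|11> carries amplitude 0 in the final state.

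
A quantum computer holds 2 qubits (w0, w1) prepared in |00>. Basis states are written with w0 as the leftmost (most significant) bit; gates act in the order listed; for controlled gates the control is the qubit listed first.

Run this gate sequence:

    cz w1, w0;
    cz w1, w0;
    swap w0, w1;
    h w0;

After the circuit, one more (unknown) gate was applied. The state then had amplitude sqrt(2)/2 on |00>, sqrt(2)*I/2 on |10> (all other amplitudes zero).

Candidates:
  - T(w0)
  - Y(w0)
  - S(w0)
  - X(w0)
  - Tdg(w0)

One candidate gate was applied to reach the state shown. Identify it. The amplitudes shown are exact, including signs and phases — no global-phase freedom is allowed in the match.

It was S(w0) that produced the state shown. Key observation: steps 1-2 multiply out to the identity, so the circuit reduces to the remaining gates.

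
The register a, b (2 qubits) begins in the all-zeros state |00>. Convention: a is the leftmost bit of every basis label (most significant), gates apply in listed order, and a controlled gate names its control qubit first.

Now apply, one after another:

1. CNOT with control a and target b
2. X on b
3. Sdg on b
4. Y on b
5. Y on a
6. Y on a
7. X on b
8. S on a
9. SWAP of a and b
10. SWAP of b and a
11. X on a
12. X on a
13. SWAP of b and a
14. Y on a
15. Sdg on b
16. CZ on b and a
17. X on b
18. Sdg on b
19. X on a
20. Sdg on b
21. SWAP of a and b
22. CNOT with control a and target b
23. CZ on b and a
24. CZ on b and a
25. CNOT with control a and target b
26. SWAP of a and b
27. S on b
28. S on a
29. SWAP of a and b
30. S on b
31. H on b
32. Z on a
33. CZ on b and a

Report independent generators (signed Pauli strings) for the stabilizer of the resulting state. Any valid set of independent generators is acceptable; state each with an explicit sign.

One valid set of independent stabilizer generators is +IX, -ZI (any independent generating set of the same group is equally correct). Key observation: the block from step 20 through step 27 cancels to the identity and can be dropped.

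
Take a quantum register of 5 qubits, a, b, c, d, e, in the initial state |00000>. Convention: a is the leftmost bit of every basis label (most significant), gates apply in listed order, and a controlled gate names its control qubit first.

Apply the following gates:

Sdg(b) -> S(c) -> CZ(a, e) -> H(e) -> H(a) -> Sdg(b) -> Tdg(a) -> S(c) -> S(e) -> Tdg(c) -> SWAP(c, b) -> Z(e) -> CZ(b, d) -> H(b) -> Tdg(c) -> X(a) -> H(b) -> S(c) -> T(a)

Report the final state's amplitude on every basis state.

After the circuit, the state carries amplitude -exp(3*I*pi/4)/2 on |00000>, -exp(I*pi/4)/2 on |00001>, exp(I*pi/4)/2 on |10000>, -exp(3*I*pi/4)/2 on |10001>, and 0 on every other basis state.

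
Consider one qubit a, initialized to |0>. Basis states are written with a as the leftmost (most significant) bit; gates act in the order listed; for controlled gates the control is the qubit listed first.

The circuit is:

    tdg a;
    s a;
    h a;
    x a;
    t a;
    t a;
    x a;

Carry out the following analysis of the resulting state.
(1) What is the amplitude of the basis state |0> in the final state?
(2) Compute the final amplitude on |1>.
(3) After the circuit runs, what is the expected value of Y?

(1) |0> carries amplitude sqrt(2)*I/2 in the final state.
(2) The final state's coefficient on |1> equals sqrt(2)/2.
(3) In the final state, Y has expectation -1.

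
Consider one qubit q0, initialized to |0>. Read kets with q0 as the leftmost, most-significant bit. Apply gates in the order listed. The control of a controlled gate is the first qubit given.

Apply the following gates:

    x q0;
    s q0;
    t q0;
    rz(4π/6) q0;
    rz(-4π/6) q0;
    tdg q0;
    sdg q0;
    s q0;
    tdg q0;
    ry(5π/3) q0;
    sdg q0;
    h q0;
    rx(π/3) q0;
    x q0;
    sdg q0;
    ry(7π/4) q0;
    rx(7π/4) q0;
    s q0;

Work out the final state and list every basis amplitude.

After the circuit, the state carries amplitude (-sqrt(3) - sqrt(2) + 3 - sqrt(2)*I + I + sqrt(3)*I)*exp(I*pi/4)/8 on |0>, (-sqrt(6) + sqrt(3) + 2*sqrt(2) + 3 - I + sqrt(3)*I + sqrt(6)*I + 2*sqrt(2)*I)*exp(3*I*pi/4)/8 on |1>. Key observation: steps 2-7 multiply out to the identity, so the circuit reduces to the remaining gates.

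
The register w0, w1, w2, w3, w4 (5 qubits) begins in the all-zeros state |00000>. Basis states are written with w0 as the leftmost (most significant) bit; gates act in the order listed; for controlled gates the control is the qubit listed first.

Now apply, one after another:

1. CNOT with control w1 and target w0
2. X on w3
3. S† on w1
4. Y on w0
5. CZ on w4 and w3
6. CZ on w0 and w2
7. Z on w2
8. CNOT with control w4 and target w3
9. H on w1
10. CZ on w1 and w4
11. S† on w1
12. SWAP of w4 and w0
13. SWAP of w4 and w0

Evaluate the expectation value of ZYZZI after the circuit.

The observable ZYZZI averages to -1. Key observation: gates 12-13 undo each other exactly, leaving only the rest of the circuit to track.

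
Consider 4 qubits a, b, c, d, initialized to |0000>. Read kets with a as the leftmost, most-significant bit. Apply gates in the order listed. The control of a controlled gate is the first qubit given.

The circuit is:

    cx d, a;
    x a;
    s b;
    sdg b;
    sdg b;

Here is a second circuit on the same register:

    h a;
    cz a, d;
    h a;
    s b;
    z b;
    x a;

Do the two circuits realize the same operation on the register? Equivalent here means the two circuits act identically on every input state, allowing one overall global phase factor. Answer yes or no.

Yes, they are equivalent — the unitaries differ by at most a global phase.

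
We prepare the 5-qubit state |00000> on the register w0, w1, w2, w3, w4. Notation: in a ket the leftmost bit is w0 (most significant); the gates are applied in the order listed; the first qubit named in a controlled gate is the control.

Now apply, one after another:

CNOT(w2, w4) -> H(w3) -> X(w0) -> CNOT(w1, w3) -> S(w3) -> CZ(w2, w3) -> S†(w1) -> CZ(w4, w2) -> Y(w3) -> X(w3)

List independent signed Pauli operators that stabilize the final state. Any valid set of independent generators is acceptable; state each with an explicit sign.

One valid set of independent stabilizer generators is -IIIYI, -ZIIII, +IZIII, +IIZII, +IIIIZ (any independent generating set of the same group is equally correct).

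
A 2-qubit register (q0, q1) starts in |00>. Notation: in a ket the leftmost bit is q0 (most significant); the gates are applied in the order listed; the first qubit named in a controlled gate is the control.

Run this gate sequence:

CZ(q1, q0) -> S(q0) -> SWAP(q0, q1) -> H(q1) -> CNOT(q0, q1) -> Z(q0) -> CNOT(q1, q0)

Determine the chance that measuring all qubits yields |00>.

A full measurement returns |00> with probability 1/2.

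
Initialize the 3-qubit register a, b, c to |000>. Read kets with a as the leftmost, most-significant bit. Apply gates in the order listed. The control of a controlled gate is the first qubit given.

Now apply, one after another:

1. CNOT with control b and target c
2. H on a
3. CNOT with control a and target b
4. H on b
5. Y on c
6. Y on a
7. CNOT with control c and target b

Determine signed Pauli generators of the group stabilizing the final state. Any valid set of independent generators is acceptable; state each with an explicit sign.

One valid set of independent stabilizer generators is +XZI, -ZXI, -IIZ (any independent generating set of the same group is equally correct).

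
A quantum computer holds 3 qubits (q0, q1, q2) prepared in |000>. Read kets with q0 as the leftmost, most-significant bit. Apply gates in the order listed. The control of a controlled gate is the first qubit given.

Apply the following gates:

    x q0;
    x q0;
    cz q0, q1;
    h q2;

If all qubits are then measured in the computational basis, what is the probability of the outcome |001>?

A full measurement returns |001> with probability 1/2. Key observation: the block from step 1 through step 2 cancels to the identity and can be dropped.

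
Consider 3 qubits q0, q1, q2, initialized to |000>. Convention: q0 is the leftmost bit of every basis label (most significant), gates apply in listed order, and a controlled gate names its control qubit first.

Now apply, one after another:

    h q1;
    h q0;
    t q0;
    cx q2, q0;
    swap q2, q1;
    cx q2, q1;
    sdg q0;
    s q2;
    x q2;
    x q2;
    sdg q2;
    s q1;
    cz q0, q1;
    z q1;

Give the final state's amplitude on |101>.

The final state's coefficient on |101> equals 0.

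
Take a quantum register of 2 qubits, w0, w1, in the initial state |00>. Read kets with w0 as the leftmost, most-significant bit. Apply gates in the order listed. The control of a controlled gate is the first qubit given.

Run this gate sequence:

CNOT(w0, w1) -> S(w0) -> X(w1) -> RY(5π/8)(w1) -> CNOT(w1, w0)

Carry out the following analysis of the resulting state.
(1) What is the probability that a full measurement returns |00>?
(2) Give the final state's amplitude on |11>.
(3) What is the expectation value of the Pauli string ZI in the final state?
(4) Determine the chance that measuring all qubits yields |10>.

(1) A full measurement returns |00> with probability sin(5*pi/16)**2.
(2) The final state's coefficient on |11> equals cos(5*pi/16).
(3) The expectation value of ZI is sqrt(2 - sqrt(2))/2.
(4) A full measurement returns |10> with probability 0.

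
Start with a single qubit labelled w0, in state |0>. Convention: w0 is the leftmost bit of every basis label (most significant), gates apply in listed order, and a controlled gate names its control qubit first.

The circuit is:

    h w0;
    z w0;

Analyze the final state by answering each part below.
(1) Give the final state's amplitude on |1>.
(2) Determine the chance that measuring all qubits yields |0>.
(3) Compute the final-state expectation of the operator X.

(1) The amplitude on |1> is -sqrt(2)/2.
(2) A full measurement returns |0> with probability 1/2.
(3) The expectation value of X is -1.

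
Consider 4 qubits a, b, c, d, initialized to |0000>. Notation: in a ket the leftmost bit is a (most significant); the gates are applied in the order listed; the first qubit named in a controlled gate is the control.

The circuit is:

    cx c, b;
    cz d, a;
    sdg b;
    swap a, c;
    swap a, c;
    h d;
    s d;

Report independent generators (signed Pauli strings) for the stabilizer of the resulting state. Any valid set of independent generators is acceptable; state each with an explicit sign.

The stabilizer group can be generated by +IIIY, +ZIII, +IZII, +IIZI, among other valid generating sets.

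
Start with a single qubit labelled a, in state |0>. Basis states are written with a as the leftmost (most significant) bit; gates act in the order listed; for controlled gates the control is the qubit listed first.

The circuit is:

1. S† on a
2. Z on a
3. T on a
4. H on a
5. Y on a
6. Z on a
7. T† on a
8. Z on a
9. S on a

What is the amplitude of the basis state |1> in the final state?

|1> carries amplitude sqrt(2)*exp(3*I*pi/4)/2 in the final state.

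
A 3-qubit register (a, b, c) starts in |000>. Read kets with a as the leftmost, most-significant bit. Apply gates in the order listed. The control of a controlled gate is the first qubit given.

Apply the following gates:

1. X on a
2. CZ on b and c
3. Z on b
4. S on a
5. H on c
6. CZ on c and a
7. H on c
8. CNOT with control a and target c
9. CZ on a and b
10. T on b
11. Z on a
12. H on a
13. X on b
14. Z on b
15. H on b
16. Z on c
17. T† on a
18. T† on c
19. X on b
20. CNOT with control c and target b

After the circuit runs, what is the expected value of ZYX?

The observable ZYX averages to 0.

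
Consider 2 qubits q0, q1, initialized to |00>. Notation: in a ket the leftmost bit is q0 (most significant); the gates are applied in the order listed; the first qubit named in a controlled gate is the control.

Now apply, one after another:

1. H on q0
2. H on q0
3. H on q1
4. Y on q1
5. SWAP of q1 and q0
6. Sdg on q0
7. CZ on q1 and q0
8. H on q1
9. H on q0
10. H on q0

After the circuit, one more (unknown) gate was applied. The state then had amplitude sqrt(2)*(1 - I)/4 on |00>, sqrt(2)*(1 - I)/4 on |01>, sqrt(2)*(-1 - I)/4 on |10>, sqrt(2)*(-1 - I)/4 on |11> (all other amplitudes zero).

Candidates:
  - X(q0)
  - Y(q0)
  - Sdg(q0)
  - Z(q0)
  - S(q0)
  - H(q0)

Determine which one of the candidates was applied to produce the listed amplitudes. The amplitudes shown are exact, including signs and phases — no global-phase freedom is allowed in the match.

It was H(q0) that produced the state shown.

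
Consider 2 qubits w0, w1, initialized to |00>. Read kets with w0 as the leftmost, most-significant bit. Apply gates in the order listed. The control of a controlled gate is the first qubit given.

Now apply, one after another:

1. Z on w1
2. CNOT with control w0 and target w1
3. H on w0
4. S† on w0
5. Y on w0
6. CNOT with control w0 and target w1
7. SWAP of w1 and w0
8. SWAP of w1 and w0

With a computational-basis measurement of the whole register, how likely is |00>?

The probability of measuring |00> is 1/2.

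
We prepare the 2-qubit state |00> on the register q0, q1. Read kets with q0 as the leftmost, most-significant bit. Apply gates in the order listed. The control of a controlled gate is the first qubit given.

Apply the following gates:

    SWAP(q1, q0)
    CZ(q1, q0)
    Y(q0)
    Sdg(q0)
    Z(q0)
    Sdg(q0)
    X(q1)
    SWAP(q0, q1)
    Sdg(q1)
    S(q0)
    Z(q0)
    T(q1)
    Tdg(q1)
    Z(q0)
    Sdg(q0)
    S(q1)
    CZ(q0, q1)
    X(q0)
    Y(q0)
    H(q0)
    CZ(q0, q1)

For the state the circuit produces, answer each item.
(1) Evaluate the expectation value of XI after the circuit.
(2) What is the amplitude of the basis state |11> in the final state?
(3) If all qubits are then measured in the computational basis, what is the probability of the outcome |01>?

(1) The observable XI averages to 1. Key observation: the block from step 9 through step 16 cancels to the identity and can be dropped.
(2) The final state's coefficient on |11> equals sqrt(2)/2.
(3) A full measurement returns |01> with probability 1/2.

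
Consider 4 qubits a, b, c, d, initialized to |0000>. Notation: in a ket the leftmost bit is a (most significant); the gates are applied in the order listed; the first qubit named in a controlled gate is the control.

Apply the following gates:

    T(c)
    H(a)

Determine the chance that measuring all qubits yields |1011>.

The probability of measuring |1011> is 0.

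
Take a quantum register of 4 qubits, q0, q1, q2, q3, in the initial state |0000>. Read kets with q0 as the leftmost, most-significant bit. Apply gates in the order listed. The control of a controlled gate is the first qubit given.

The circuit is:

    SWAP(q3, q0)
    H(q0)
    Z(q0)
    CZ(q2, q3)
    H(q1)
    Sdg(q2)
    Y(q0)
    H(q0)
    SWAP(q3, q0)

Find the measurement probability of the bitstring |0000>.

Outcome |0000> occurs with probability 1/2.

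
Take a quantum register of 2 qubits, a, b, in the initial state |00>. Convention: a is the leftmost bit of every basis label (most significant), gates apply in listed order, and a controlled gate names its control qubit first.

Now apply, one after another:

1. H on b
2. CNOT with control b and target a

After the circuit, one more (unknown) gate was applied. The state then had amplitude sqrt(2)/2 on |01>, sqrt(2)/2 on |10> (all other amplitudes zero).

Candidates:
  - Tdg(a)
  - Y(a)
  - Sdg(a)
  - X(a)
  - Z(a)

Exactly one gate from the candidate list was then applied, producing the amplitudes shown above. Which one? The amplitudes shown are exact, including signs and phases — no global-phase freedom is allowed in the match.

It was X(a) that produced the state shown.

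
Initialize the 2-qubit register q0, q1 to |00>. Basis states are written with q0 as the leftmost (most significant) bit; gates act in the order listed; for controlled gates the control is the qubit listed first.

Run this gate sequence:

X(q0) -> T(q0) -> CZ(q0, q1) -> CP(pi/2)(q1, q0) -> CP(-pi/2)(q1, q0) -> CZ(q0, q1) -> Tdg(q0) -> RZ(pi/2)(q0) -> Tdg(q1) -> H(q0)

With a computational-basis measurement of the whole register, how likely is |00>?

A full measurement returns |00> with probability 1/2. Key observation: steps 2-7 multiply out to the identity, so the circuit reduces to the remaining gates.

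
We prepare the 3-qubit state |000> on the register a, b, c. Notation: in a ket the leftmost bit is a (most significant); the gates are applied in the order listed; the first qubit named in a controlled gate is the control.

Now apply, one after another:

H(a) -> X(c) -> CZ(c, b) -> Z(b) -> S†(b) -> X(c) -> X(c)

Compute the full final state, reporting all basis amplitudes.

After the circuit, the state carries amplitude sqrt(2)/2 on |001>, sqrt(2)/2 on |101>, and 0 on every other basis state.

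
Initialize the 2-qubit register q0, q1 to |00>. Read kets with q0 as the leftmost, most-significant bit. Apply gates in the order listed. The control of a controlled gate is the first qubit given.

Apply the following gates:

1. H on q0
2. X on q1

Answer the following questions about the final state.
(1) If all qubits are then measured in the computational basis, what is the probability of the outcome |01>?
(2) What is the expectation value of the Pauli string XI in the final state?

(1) The probability of measuring |01> is 1/2.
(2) The expectation value of XI is 1.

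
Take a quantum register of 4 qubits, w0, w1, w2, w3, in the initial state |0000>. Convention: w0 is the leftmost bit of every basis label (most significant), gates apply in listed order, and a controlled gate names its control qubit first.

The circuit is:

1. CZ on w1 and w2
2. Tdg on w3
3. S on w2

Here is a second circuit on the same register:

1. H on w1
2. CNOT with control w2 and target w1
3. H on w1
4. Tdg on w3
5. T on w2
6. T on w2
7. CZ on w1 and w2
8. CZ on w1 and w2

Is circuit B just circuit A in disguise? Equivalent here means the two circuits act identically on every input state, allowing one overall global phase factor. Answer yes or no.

Yes — the two circuits implement the same unitary up to a global phase.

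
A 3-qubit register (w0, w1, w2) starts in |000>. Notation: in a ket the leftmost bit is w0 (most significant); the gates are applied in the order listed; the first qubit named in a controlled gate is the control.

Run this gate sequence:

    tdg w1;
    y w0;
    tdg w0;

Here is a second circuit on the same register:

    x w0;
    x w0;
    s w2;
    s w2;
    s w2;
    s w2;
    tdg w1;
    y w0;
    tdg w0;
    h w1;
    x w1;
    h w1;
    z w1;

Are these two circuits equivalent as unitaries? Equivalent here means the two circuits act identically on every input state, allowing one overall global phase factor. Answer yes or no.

Yes — the two circuits implement the same unitary up to a global phase.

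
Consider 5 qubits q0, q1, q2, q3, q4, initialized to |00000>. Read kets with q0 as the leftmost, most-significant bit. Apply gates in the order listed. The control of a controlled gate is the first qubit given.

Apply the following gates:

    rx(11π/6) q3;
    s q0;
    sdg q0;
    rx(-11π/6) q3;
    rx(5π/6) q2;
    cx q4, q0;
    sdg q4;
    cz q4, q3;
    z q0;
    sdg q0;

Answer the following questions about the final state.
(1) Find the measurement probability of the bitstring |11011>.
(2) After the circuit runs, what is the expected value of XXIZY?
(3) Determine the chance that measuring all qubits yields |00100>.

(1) Outcome |11011> occurs with probability 0.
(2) The expectation value of XXIZY is 0.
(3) Outcome |00100> occurs with probability sqrt(3)/4 + 1/2.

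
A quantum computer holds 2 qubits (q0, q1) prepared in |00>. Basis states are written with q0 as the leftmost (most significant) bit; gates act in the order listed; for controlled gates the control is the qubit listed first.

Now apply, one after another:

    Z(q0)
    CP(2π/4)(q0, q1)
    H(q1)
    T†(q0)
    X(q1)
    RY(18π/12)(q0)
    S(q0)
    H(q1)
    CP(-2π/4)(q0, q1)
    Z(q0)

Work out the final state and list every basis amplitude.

After the circuit, the state carries amplitude -sqrt(2)/2 on |00>, 0 on |01>, -sqrt(2)*I/2 on |10>, 0 on |11>.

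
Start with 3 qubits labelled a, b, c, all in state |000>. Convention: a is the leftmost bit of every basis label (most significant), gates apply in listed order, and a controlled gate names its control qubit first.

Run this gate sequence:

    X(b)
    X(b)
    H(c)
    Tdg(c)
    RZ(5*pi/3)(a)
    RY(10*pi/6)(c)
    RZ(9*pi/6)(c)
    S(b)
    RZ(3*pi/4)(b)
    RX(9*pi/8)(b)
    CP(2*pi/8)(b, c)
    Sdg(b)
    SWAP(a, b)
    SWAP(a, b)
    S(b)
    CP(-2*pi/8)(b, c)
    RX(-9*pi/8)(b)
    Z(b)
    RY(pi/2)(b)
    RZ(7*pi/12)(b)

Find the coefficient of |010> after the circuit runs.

The amplitude on |010> is -sqrt(3)*exp(I*pi/3)*sin(7*pi/16)**2/4 - exp(I*pi/12)*sin(7*pi/16)**2/4 - sqrt(3)*exp(I*pi/3)*cos(7*pi/16)**2/4 - exp(I*pi/12)*cos(7*pi/16)**2/4. Key observation: the block from step 10 through step 17 cancels to the identity and can be dropped.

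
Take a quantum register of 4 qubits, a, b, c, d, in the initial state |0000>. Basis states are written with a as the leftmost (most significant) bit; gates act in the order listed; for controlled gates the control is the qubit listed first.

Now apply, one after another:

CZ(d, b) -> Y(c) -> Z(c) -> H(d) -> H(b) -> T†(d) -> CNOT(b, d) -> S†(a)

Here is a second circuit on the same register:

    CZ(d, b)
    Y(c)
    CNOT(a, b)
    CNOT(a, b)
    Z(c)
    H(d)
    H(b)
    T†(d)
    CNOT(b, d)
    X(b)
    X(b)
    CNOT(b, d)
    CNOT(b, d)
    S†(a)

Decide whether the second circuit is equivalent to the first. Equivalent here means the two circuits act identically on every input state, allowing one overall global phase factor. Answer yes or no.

Yes — the two circuits implement the same unitary up to a global phase.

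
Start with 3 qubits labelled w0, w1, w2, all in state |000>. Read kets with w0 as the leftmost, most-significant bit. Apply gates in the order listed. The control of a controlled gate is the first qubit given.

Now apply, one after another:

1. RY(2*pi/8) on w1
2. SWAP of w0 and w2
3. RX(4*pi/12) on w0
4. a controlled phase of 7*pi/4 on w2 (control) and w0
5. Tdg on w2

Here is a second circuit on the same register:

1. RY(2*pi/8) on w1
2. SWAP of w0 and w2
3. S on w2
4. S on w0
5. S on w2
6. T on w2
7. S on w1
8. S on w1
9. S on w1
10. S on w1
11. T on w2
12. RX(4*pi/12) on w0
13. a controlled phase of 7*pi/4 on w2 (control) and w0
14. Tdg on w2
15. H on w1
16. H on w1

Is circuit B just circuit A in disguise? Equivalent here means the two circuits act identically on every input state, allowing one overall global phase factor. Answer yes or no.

No — the two circuits implement different unitaries, even allowing a global phase.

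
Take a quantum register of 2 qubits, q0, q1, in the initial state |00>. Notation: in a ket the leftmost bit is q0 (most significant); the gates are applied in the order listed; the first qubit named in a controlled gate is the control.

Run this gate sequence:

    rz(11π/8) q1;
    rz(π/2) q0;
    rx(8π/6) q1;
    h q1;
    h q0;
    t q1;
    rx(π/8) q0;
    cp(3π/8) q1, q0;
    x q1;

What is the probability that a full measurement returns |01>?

A full measurement returns |01> with probability 1/4.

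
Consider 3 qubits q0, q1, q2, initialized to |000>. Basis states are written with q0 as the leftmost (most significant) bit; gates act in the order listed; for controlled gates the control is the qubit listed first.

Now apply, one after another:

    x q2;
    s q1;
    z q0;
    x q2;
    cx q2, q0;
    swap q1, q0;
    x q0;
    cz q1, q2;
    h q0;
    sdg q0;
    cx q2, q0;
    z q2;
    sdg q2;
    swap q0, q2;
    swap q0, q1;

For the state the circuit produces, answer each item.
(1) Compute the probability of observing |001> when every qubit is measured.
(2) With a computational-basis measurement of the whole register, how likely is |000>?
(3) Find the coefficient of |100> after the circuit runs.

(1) The probability of measuring |001> is 1/2.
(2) A full measurement returns |000> with probability 1/2.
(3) The final state's coefficient on |100> equals 0.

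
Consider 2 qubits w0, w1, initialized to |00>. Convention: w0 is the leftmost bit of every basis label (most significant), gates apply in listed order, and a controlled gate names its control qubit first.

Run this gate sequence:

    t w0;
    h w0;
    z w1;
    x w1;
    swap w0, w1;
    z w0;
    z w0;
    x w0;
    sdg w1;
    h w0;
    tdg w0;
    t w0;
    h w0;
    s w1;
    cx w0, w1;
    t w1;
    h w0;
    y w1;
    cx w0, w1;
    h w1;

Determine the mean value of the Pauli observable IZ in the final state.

The expectation value of IZ is -sqrt(2)/2.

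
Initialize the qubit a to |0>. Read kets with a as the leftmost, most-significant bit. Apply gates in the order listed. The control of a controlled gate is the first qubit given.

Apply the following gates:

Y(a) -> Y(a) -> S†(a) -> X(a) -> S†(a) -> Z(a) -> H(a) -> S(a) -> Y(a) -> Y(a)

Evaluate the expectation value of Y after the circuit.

The expectation value of Y is -1.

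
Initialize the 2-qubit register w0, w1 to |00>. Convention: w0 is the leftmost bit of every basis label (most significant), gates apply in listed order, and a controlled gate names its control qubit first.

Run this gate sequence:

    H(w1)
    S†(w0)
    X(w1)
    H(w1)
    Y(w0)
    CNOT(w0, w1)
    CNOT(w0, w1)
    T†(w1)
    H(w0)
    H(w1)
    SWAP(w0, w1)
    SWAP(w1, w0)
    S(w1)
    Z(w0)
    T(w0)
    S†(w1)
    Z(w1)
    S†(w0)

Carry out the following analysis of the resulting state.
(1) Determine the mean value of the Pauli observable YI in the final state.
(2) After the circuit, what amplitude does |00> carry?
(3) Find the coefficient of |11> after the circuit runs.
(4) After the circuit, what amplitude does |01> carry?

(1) The expectation value of YI is -sqrt(2)/2.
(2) |00> carries amplitude I/2 in the final state.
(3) The amplitude on |11> is -exp(I*pi/4)/2.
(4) The final state's coefficient on |01> equals -I/2.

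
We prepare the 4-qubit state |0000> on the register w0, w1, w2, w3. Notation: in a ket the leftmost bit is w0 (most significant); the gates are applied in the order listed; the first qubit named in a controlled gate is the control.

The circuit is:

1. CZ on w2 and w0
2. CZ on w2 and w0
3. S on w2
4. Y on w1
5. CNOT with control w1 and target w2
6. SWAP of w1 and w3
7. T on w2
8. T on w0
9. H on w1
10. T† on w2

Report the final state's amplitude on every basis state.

The final amplitudes are sqrt(2)*I/2 on |0011>, sqrt(2)*I/2 on |0111>, and 0 on every other basis state. Key observation: steps 1-2 multiply out to the identity, so the circuit reduces to the remaining gates.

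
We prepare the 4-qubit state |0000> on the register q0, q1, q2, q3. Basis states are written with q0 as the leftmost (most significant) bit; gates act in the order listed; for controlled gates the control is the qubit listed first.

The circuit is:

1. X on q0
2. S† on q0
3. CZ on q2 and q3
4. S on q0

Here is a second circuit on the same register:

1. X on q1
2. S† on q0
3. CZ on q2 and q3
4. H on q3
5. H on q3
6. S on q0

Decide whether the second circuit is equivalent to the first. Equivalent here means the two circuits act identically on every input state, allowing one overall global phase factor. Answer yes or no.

No, they are not equivalent — no single phase factor reconciles the two unitaries.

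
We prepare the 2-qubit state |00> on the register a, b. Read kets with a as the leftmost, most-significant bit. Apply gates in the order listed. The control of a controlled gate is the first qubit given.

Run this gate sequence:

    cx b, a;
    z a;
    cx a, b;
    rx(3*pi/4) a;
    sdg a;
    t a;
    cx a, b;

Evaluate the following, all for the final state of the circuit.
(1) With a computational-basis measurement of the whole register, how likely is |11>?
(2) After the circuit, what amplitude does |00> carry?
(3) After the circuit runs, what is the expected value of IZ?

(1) The probability of measuring |11> is sqrt(2)/4 + 1/2.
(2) The final state's coefficient on |00> equals sqrt(2 - sqrt(2))/2.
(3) In the final state, IZ has expectation -sqrt(2)/2.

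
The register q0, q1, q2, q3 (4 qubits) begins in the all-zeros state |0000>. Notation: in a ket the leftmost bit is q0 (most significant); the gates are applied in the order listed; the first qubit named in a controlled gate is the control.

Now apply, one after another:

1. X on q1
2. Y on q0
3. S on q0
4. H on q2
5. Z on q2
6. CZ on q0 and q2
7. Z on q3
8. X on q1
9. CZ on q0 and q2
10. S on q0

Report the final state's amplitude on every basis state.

After the circuit, the state carries amplitude -sqrt(2)*I/2 on |1000>, sqrt(2)*I/2 on |1010>, and 0 on every other basis state.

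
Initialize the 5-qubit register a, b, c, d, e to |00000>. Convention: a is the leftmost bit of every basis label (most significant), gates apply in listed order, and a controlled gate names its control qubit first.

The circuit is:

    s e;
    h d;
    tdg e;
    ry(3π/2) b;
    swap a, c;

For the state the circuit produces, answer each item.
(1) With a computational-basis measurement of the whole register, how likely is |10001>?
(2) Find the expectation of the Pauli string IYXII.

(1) The probability of measuring |10001> is 0.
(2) The observable IYXII averages to 0.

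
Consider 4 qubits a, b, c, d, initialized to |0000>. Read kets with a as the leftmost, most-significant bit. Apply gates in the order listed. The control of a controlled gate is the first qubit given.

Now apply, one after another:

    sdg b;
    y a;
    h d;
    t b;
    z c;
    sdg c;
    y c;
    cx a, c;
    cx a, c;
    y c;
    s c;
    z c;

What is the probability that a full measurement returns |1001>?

The probability of measuring |1001> is 1/2.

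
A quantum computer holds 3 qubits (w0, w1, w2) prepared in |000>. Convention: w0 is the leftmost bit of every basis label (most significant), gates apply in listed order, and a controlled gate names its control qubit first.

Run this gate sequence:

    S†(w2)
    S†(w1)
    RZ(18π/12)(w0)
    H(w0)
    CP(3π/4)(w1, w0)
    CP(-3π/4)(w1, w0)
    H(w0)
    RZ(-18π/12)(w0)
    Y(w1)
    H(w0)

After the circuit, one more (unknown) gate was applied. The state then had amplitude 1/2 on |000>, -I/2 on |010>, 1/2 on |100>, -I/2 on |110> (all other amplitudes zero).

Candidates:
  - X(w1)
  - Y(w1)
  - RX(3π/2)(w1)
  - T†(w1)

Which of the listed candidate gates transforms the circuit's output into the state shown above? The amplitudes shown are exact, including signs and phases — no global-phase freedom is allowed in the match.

The unique candidate consistent with the amplitudes is RX(3π/2)(w1).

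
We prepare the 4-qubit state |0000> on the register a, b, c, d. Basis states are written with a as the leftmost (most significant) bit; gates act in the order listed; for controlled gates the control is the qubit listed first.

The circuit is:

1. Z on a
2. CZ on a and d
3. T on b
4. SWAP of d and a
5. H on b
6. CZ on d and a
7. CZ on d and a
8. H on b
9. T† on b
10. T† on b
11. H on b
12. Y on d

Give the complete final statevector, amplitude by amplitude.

The resulting statevector has amplitude sqrt(2)*I/2 on |0001>, sqrt(2)*I/2 on |0101>, and 0 on every other basis state.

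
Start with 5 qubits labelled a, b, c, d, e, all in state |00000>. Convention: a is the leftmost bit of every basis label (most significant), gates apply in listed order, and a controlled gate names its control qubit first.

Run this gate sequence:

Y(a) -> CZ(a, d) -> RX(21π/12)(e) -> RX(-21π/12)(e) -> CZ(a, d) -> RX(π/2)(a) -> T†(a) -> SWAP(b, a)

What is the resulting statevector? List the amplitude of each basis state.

The final amplitudes are sqrt(2)/2 on |00000>, sqrt(2)*exp(I*pi/4)/2 on |01000>, and 0 on every other basis state.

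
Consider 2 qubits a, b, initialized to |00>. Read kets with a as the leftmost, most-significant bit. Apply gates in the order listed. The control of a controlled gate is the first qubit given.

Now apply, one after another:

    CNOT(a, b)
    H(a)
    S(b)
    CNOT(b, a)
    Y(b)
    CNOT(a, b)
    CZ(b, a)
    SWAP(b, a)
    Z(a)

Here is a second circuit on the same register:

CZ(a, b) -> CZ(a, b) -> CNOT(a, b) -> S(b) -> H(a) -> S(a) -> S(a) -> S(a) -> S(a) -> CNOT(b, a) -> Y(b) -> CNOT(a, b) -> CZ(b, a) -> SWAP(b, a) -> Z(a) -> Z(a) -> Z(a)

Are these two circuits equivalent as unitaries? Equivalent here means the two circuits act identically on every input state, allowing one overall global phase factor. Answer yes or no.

Yes, they are equivalent — the unitaries differ by at most a global phase.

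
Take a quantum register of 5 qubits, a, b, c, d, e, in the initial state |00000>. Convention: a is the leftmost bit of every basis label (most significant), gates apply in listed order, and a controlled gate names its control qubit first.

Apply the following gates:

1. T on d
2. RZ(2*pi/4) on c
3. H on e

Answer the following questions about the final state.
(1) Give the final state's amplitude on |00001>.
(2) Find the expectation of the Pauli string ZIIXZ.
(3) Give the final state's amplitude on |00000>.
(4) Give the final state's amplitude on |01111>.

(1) The amplitude on |00001> is -sqrt(2)*exp(3*I*pi/4)/2.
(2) In the final state, ZIIXZ has expectation 0.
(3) The final state's coefficient on |00000> equals -sqrt(2)*exp(3*I*pi/4)/2.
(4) |01111> carries amplitude 0 in the final state.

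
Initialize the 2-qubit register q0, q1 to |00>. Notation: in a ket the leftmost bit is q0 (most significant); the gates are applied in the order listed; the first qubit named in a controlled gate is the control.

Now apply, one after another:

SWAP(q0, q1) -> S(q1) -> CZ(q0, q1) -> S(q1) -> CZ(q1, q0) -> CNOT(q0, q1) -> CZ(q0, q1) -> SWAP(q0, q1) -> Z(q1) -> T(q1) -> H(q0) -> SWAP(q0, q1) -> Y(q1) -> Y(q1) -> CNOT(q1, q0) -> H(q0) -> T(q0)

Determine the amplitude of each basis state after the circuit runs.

After the circuit, the state carries amplitude 1/2 on |00>, 1/2 on |01>, exp(I*pi/4)/2 on |10>, -exp(I*pi/4)/2 on |11>.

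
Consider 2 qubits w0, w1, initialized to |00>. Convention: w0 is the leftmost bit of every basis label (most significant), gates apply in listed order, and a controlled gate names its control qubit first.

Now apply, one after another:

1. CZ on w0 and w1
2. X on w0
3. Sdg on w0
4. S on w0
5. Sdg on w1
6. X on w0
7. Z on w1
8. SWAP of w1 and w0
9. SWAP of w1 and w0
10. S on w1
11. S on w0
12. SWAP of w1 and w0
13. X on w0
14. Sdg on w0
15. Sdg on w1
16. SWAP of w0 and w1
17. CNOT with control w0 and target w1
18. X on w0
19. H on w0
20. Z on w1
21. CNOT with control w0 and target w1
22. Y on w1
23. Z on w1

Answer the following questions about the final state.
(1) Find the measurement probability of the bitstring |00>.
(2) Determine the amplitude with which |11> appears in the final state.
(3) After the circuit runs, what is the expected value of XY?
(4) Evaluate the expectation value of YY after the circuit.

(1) The probability of measuring |00> is 1/2.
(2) |11> carries amplitude -sqrt(2)/2 in the final state.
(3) In the final state, XY has expectation 0.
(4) The observable YY averages to 1.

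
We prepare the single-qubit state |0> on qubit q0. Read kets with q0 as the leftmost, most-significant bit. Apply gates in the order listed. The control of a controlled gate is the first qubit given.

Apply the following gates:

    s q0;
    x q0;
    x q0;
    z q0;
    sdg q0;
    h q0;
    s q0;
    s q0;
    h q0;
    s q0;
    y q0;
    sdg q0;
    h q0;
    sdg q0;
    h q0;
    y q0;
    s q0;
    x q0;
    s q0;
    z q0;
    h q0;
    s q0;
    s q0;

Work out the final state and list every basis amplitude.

The final amplitudes are -sqrt(2)/2 on |0>, -sqrt(2)*I/2 on |1>.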